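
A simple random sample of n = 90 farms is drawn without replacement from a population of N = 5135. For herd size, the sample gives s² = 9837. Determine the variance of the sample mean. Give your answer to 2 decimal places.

Under SRS without replacement, Var(ȳ) = (1 − f)·s²/n with f = n/N = 90/5135 = 0.01752678.
Var(ȳ) = (1 − 0.01752678)·9837/90 = 0.98247322·109.3 = 107.38432.

107.38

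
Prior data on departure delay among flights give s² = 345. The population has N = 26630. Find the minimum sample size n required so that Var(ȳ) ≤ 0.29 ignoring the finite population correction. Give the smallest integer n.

1190

Without fpc, n₀ = s²/D = 345/0.29 = 1189.6552.
Rounding up, n = 1190.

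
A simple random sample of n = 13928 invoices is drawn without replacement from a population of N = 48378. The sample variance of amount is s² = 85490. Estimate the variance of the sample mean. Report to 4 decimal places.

Under SRS without replacement, Var(ȳ) = (1 − f)·s²/n with f = n/N = 13928/48378 = 0.28789946.
Var(ȳ) = (1 − 0.28789946)·85490/13928 = 0.71210054·6.1379954 = 4.3708699.

4.3709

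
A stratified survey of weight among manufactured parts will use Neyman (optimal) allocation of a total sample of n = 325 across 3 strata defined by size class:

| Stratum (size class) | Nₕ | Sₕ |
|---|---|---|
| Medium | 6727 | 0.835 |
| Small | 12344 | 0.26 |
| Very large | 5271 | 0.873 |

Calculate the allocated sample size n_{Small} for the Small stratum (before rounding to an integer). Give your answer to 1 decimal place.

77.7

Neyman allocation: nₕ = n·NₕSₕ / Σⱼ NⱼSⱼ.
Σ NⱼSⱼ = 6727·0.835 + 12344·0.26 + 5271·0.873 = 13428.068.
n_{Small} = 325·12344·0.26 / 13428.068 = 77.7.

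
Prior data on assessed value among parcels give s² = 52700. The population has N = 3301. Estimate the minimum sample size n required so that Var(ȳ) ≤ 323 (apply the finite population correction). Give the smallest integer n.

156

Without fpc, n₀ = s²/D = 52700/323 = 163.1579.
With fpc, (1 − n/N)·s²/n ≤ D requires n ≥ n₀/(1 + n₀/N) = 163.1579/(1 + 163.1579/3301) = 155.4733.
Rounding up, n = 156.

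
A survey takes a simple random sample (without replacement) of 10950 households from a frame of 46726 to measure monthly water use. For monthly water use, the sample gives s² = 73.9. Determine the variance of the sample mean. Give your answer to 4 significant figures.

Under SRS without replacement, Var(ȳ) = (1 − f)·s²/n with f = n/N = 10950/46726 = 0.23434490.
Var(ȳ) = (1 − 0.23434490)·73.9/10950 = 0.76565510·0.0067488584 = 0.0051672979.

0.005167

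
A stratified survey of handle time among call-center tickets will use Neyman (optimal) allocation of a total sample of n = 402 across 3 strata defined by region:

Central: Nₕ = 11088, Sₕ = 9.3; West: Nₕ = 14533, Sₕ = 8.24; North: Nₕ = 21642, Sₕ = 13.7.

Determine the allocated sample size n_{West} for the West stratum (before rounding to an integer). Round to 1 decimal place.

Neyman allocation: nₕ = n·NₕSₕ / Σⱼ NⱼSⱼ.
Σ NⱼSⱼ = 11088·9.3 + 14533·8.24 + 21642·13.7 = 519365.72.
n_{West} = 402·14533·8.24 / 519365.72 = 92.7.

92.7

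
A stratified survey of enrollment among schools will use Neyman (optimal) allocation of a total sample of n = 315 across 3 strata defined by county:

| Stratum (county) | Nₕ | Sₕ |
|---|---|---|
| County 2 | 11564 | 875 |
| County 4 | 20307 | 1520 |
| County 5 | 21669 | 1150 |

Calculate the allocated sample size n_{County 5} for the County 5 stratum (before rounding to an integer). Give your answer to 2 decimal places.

119.11

Neyman allocation: nₕ = n·NₕSₕ / Σⱼ NⱼSⱼ.
Σ NⱼSⱼ = 11564·875 + 20307·1520 + 21669·1150 = 6.590449 × 10^7.
n_{County 5} = 315·21669·1150 / (6.590449 × 10^7) = 119.11.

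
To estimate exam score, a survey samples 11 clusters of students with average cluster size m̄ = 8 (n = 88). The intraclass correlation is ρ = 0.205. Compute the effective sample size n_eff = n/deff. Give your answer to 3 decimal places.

36.140

deff = 1 + (8 − 1)·0.205 = 1 + 1.435 = 2.435.
n_eff = 88 / 2.435 = 36.140.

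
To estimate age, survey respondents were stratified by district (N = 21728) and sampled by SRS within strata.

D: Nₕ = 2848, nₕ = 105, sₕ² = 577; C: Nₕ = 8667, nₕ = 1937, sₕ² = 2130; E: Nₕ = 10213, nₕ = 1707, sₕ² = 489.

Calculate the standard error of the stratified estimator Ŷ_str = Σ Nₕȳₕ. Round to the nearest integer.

11487

Var(Ŷ_str) = Σₕ Nₕ²(1 − fₕ)sₕ²/nₕ.
D: 2848²·(1 − 105/2848)·577/105 = 4.2929152 × 10^7.
C: 8667²·(1 − 1937/8667)·2130/1937 = 6.4140722 × 10^7.
E: 10213²·(1 − 1707/10213)·489/1707 = 2.488594 × 10^7.
Sum = 1.3195581 × 10^8.
SE = √(1.3195581 × 10^8) = 11487.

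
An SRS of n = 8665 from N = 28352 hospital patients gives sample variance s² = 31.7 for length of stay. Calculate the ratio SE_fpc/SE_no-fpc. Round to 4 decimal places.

0.8333

f = n/N = 8665/28352 = 0.30562218.
SE_no-fpc = √(s²/n) = 0.060484674; SE_fpc = √((1−f)s²/n) = 0.050401478.
Ratio = √(1−f) = 0.83329336.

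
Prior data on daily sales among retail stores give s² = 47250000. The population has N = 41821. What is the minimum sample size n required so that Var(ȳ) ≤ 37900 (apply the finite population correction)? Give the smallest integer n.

Without fpc, n₀ = s²/D = 47250000/37900 = 1246.7018.
With fpc, (1 − n/N)·s²/n ≤ D requires n ≥ n₀/(1 + n₀/N) = 1246.7018/(1 + 1246.7018/41821) = 1210.6129.
Rounding up, n = 1211.

1211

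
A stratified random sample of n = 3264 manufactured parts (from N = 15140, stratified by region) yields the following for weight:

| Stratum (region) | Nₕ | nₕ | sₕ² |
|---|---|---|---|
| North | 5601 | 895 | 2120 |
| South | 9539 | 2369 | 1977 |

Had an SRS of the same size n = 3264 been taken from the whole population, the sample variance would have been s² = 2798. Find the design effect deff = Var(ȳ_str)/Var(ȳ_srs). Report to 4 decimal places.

0.7754

Var(ȳ_str) = Σ Wₕ²(1−fₕ)sₕ²/nₕ with Wₕ = Nₕ/15140:
  North: (5601/15140)²·(1−895/5601)·2120/895 = 0.2723821
  South: (9539/15140)²·(1−2369/9539)·1977/2369 = 0.24900718
  → Var(ȳ_str) = 0.52138928.
Var(ȳ_srs) = (1 − 3264/15140)·2798/3264 = 0.67242194.
deff = 0.52138928 / 0.67242194 = 0.7754.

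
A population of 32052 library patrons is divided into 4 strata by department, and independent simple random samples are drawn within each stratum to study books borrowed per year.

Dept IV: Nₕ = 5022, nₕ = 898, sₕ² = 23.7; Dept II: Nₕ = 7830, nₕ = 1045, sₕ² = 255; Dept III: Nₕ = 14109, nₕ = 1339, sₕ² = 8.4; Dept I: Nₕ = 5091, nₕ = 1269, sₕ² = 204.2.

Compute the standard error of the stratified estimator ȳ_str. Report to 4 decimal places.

0.1315

Var(ȳ_str) = Σₕ Wₕ²(1 − fₕ)sₕ²/nₕ with Wₕ = Nₕ/N, N = 32052.
Dept IV: Wₕ = 0.15668289; term = 0.15668289²·(1 − 0.17881322)·23.7/898 = 5.3205571 × 10^-4.
Dept II: Wₕ = 0.24429053; term = 0.24429053²·(1 − 0.13346105)·255/1045 = 0.012619009.
Dept III: Wₕ = 0.44019094; term = 0.44019094²·(1 − 0.09490396)·8.4/1339 = 0.00110021.
Dept I: Wₕ = 0.15883564; term = 0.15883564²·(1 − 0.24926341)·204.2/1269 = 0.003047738.
Sum = 0.017299013.
SE = √(0.017299013) = 0.1315.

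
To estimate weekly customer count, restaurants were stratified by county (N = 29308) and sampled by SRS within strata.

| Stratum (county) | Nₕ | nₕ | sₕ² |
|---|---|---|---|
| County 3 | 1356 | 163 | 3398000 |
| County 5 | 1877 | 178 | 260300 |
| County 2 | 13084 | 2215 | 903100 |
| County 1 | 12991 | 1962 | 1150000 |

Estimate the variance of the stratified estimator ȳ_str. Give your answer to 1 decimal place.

210.0

Var(ȳ_str) = Σₕ Wₕ²(1 − fₕ)sₕ²/nₕ with Wₕ = Nₕ/N, N = 29308.
County 3: Wₕ = 0.04626723; term = 0.04626723²·(1 − 0.12020649)·3398000/163 = 39.261197.
County 5: Wₕ = 0.06404395; term = 0.06404395²·(1 − 0.09483218)·260300/178 = 5.4292451.
County 2: Wₕ = 0.44643101; term = 0.44643101²·(1 − 0.16929074)·903100/2215 = 67.502502.
County 1: Wₕ = 0.44325781; term = 0.44325781²·(1 − 0.15102763)·1150000/1962 = 97.769905.
Sum = 209.96285.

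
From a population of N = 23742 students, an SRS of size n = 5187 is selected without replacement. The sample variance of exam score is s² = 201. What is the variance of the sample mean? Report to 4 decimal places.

Under SRS without replacement, Var(ȳ) = (1 − f)·s²/n with f = n/N = 5187/23742 = 0.21847359.
Var(ȳ) = (1 − 0.21847359)·201/5187 = 0.78152641·0.038750723 = 0.030284713.

0.0303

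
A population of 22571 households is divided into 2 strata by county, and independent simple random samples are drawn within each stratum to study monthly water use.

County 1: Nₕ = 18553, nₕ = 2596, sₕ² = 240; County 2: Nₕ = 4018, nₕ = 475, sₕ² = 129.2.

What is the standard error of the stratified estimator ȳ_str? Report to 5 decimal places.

Var(ȳ_str) = Σₕ Wₕ²(1 − fₕ)sₕ²/nₕ with Wₕ = Nₕ/N, N = 22571.
County 1: Wₕ = 0.82198396; term = 0.82198396²·(1 − 0.13992346)·240/2596 = 0.053724248.
County 2: Wₕ = 0.17801604; term = 0.17801604²·(1 − 0.11821802)·129.2/475 = 0.0076006089.
Sum = 0.061324857.
SE = √(0.061324857) = 0.24764.

0.24764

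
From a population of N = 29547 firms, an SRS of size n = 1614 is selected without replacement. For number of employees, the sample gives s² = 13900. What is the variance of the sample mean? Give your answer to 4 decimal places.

Under SRS without replacement, Var(ȳ) = (1 − f)·s²/n with f = n/N = 1614/29547 = 0.05462484.
Var(ȳ) = (1 − 0.05462484)·13900/1614 = 0.94537516·8.6121437 = 8.1417068.

8.1417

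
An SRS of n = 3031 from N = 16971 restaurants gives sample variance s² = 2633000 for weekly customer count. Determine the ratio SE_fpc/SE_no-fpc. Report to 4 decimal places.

0.9063

f = n/N = 3031/16971 = 0.17859879.
SE_no-fpc = √(s²/n) = 29.473551; SE_fpc = √((1−f)s²/n) = 26.712229.
Ratio = √(1−f) = 0.90631187.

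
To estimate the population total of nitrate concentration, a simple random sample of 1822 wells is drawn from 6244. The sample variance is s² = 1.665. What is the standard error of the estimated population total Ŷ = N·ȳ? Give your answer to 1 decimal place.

Var(Ŷ) = N²·Var(ȳ) = N²·(1 − n/N)·s²/n.
f = 1822/6244 = 0.29180013; Var(ȳ) = 0.70819987·1.665/1822 = 6.4717497 × 10^-4.
Var(Ŷ) = 6244² · (6.4717497 × 10^-4) = 25231.757.
SE(Ŷ) = √(25231.757) = 158.8.

158.8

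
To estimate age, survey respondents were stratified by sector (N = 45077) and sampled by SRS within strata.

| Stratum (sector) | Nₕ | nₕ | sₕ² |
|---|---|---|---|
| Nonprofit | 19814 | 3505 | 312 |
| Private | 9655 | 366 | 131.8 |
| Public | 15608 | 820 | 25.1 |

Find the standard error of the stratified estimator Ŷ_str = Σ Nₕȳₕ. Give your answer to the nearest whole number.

8254

Var(Ŷ_str) = Σₕ Nₕ²(1 − fₕ)sₕ²/nₕ.
Nonprofit: 19814²·(1 − 3505/19814)·312/3505 = 2.8765112 × 10^7.
Private: 9655²·(1 − 366/9655)·131.8/366 = 3.2296508 × 10^7.
Public: 15608²·(1 − 820/15608)·25.1/820 = 7.0650716 × 10^6.
Sum = 6.8126692 × 10^7.
SE = √(6.8126692 × 10^7) = 8254.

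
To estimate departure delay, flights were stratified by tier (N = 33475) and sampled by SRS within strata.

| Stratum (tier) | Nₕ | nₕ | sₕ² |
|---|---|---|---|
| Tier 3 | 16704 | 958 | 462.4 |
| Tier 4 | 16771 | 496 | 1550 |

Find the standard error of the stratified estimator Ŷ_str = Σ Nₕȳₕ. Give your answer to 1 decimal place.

Var(Ŷ_str) = Σₕ Nₕ²(1 − fₕ)sₕ²/nₕ.
Tier 3: 16704²·(1 − 958/16704)·462.4/958 = 1.2695302 × 10^8.
Tier 4: 16771²·(1 − 496/16771)·1550/496 = 8.5296258 × 10^8.
Sum = 9.799156 × 10^8.
SE = √(9.799156 × 10^8) = 31303.6.

31303.6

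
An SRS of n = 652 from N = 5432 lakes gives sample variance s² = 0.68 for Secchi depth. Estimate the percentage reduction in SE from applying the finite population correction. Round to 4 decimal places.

f = n/N = 652/5432 = 0.12002946.
SE_no-fpc = √(s²/n) = 0.032294656; SE_fpc = √((1−f)s²/n) = 0.030294565.
Ratio = √(1−f) = 0.93806745. Reduction = 100·(1 − 0.93806745) = 6.1933%.

6.1933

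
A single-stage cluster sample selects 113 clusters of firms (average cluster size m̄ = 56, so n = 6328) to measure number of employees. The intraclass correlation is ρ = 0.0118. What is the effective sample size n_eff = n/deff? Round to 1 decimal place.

3837.5

deff = 1 + (56 − 1)·0.0118 = 1 + 0.649 = 1.649.
n_eff = 6328 / 1.649 = 3837.5.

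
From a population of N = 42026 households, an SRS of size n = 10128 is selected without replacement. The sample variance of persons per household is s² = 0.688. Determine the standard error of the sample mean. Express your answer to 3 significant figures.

Under SRS without replacement, Var(ȳ) = (1 − f)·s²/n with f = n/N = 10128/42026 = 0.24099367.
Var(ȳ) = (1 − 0.24099367)·0.688/10128 = 0.75900633·6.793049 × 10^-5 = 5.1559672 × 10^-5.
SE(ȳ) = √(5.1559672 × 10^-5) = 0.00718.

0.00718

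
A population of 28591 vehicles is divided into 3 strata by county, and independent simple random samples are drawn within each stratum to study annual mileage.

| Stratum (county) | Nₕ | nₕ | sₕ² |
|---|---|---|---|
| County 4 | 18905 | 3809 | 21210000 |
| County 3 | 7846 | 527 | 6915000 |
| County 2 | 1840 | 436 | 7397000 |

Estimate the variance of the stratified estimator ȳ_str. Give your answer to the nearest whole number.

Var(ȳ_str) = Σₕ Wₕ²(1 − fₕ)sₕ²/nₕ with Wₕ = Nₕ/N, N = 28591.
County 4: Wₕ = 0.66122206; term = 0.66122206²·(1 − 0.20148109)·21210000/3809 = 1944.0596.
County 3: Wₕ = 0.27442202; term = 0.27442202²·(1 − 0.06716798)·6915000/527 = 921.77076.
County 2: Wₕ = 0.06435592; term = 0.06435592²·(1 − 0.23695652)·7397000/436 = 53.616118.
Sum = 2919.4465.

2919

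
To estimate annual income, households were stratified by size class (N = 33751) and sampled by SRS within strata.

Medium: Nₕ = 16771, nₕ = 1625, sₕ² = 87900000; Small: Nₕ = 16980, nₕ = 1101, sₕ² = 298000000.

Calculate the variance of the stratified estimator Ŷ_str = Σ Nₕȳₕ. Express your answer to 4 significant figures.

8.672 × 10^13

Var(Ŷ_str) = Σₕ Nₕ²(1 − fₕ)sₕ²/nₕ.
Medium: 16771²·(1 − 1625/16771)·87900000/1625 = 1.374018 × 10^13.
Small: 16980²·(1 − 1101/16980)·298000000/1101 = 7.2977634 × 10^13.
Sum = 8.6717814 × 10^13.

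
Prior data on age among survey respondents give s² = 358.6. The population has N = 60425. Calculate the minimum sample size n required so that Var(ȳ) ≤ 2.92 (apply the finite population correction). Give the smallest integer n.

123

Without fpc, n₀ = s²/D = 358.6/2.92 = 122.8082.
With fpc, (1 − n/N)·s²/n ≤ D requires n ≥ n₀/(1 + n₀/N) = 122.8082/(1 + 122.8082/60425) = 122.5591.
Rounding up, n = 123.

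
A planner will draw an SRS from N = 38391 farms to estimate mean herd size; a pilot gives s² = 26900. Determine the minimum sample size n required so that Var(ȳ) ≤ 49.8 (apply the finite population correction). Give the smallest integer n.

Without fpc, n₀ = s²/D = 26900/49.8 = 540.1606.
With fpc, (1 − n/N)·s²/n ≤ D requires n ≥ n₀/(1 + n₀/N) = 540.1606/(1 + 540.1606/38391) = 532.6660.
Rounding up, n = 533.

533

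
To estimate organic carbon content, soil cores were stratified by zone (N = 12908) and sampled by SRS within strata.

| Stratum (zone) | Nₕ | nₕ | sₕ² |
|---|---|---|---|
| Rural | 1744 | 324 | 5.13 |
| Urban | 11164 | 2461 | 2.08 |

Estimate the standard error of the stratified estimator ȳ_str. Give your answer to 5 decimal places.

0.02699

Var(ȳ_str) = Σₕ Wₕ²(1 − fₕ)sₕ²/nₕ with Wₕ = Nₕ/N, N = 12908.
Rural: Wₕ = 0.13511001; term = 0.13511001²·(1 − 0.18577982)·5.13/324 = 2.3533649 × 10^-4.
Urban: Wₕ = 0.86488999; term = 0.86488999²·(1 − 0.22044070)·2.08/2461 = 4.9285892 × 10^-4.
Sum = 7.2819541 × 10^-4.
SE = √(7.2819541 × 10^-4) = 0.02699.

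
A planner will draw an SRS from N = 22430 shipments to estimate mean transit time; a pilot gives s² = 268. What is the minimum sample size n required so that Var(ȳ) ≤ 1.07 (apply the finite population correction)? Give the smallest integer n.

Without fpc, n₀ = s²/D = 268/1.07 = 250.4673.
With fpc, (1 − n/N)·s²/n ≤ D requires n ≥ n₀/(1 + n₀/N) = 250.4673/(1 + 250.4673/22430) = 247.7013.
Rounding up, n = 248.

248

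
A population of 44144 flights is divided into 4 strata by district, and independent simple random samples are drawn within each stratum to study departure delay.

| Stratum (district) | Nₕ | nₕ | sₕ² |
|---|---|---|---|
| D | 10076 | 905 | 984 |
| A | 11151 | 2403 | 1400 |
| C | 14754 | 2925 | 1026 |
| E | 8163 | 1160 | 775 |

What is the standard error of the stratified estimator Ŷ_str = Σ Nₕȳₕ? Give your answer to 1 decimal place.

Var(Ŷ_str) = Σₕ Nₕ²(1 − fₕ)sₕ²/nₕ.
D: 10076²·(1 − 905/10076)·984/905 = 1.0047346 × 10^8.
A: 11151²·(1 − 2403/11151)·1400/2403 = 5.6832512 × 10^7.
C: 14754²·(1 − 2925/14754)·1026/2925 = 6.1218023 × 10^7.
E: 8163²·(1 − 1160/8163)·775/1160 = 3.819246 × 10^7.
Sum = 2.5671646 × 10^8.
SE = √(2.5671646 × 10^8) = 16022.4.

16022.4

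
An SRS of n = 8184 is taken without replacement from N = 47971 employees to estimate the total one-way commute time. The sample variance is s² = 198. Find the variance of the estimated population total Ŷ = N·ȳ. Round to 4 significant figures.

4.618 × 10^7

Var(Ŷ) = N²·Var(ȳ) = N²·(1 − n/N)·s²/n.
f = 8184/47971 = 0.17060307; Var(ȳ) = 0.82939693·198/8184 = 0.020066055.
Var(Ŷ) = 47971² · 0.020066055 = 4.6176344 × 10^7.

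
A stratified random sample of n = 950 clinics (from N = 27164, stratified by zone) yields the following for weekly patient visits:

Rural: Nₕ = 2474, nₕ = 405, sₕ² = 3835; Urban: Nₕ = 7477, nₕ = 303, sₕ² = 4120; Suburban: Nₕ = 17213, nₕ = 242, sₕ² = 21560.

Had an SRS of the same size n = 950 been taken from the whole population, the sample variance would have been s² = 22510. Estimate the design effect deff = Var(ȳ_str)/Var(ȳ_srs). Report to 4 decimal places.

Var(ȳ_str) = Σ Wₕ²(1−fₕ)sₕ²/nₕ with Wₕ = Nₕ/27164:
  Rural: (2474/27164)²·(1−405/2474)·3835/405 = 0.065687554
  Urban: (7477/27164)²·(1−303/7477)·4120/303 = 0.98845271
  Suburban: (17213/27164)²·(1−242/17213)·21560/242 = 35.270365
  → Var(ȳ_str) = 36.324505.
Var(ȳ_srs) = (1 − 950/27164)·22510/950 = 22.866067.
deff = 36.324505 / 22.866067 = 1.5886.

1.5886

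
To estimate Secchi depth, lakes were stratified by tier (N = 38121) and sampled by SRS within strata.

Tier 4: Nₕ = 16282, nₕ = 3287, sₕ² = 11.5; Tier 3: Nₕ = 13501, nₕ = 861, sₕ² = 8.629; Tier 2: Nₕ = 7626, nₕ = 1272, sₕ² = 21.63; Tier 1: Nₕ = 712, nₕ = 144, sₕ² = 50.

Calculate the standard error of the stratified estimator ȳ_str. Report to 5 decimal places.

0.04848

Var(ȳ_str) = Σₕ Wₕ²(1 − fₕ)sₕ²/nₕ with Wₕ = Nₕ/N, N = 38121.
Tier 4: Wₕ = 0.42711366; term = 0.42711366²·(1 − 0.20187938)·11.5/3287 = 5.0939374 × 10^-4.
Tier 3: Wₕ = 0.35416175; term = 0.35416175²·(1 − 0.06377305)·8.629/861 = 0.001176906.
Tier 2: Wₕ = 0.20004722; term = 0.20004722²·(1 − 0.16679780)·21.63/1272 = 5.6700234 × 10^-4.
Tier 1: Wₕ = 0.01867737; term = 0.01867737²·(1 − 0.20224719)·50/144 = 9.6628953 × 10^-5.
Sum = 0.002349931.
SE = √(0.002349931) = 0.04848.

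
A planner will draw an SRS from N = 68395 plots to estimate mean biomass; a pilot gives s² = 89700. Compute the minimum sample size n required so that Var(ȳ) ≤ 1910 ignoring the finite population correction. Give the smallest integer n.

Without fpc, n₀ = s²/D = 89700/1910 = 46.9634.
Rounding up, n = 47.

47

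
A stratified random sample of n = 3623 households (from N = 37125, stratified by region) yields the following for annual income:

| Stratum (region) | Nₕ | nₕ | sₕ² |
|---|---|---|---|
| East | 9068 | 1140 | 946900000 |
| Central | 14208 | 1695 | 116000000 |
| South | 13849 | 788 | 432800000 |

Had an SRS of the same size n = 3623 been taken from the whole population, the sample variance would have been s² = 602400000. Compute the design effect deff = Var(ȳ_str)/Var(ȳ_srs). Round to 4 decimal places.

Var(ȳ_str) = Σ Wₕ²(1−fₕ)sₕ²/nₕ with Wₕ = Nₕ/37125:
  East: (9068/37125)²·(1−1140/9068)·946900000/1140 = 43325.292
  Central: (14208/37125)²·(1−1695/14208)·116000000/1695 = 8827.7445
  South: (13849/37125)²·(1−788/13849)·432800000/788 = 72081.357
  → Var(ȳ_str) = 124234.39.
Var(ȳ_srs) = (1 − 3623/37125)·602400000/3623 = 150044.78.
deff = 124234.39 / 150044.78 = 0.8280.

0.8280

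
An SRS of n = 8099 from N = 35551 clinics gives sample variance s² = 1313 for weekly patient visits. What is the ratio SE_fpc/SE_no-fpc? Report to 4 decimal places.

f = n/N = 8099/35551 = 0.22781356.
SE_no-fpc = √(s²/n) = 0.40263976; SE_fpc = √((1−f)s²/n) = 0.35381623.
Ratio = √(1−f) = 0.87874139.

0.8787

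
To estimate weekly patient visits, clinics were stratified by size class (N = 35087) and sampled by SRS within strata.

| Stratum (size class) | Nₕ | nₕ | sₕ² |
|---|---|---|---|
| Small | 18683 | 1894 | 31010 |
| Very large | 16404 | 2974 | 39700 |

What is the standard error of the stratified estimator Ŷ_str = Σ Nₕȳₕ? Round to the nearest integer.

Var(Ŷ_str) = Σₕ Nₕ²(1 − fₕ)sₕ²/nₕ.
Small: 18683²·(1 − 1894/18683)·31010/1894 = 5.1356242 × 10^9.
Very large: 16404²·(1 − 2974/16404)·39700/2974 = 2.9408665 × 10^9.
Sum = 8.0764907 × 10^9.
SE = √(8.0764907 × 10^9) = 89869.

89869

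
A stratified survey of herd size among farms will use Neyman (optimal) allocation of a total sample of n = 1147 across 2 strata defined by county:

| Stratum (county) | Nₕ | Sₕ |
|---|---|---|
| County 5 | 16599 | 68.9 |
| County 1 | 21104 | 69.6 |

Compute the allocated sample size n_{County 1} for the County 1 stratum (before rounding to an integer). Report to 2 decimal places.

Neyman allocation: nₕ = n·NₕSₕ / Σⱼ NⱼSⱼ.
Σ NⱼSⱼ = 16599·68.9 + 21104·69.6 = 2.6125095 × 10^6.
n_{County 1} = 1147·21104·69.6 / (2.6125095 × 10^6) = 644.88.

644.88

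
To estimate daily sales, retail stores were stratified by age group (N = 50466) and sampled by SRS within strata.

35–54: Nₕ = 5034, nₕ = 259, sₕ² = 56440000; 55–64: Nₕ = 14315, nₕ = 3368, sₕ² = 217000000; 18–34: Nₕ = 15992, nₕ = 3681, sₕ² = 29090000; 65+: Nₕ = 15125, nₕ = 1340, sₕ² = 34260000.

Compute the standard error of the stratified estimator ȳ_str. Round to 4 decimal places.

Var(ȳ_str) = Σₕ Wₕ²(1 − fₕ)sₕ²/nₕ with Wₕ = Nₕ/N, N = 50466.
35–54: Wₕ = 0.09975033; term = 0.09975033²·(1 − 0.05145014)·56440000/259 = 2056.7242.
55–64: Wₕ = 0.28365632; term = 0.28365632²·(1 − 0.23527768)·217000000/3368 = 3964.3898.
18–34: Wₕ = 0.31688662; term = 0.31688662²·(1 − 0.23017759)·29090000/3681 = 610.90861.
65+: Wₕ = 0.29970673; term = 0.29970673²·(1 − 0.08859504)·34260000/1340 = 2093.0854.
Sum = 8725.108.
SE = √(8725.108) = 93.4083.

93.4083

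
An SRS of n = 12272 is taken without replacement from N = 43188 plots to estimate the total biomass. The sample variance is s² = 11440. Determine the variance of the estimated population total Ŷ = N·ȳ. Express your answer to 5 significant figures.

Var(Ŷ) = N²·Var(ȳ) = N²·(1 − n/N)·s²/n.
f = 12272/43188 = 0.28415301; Var(ȳ) = 0.71584699·11440/12272 = 0.66731499.
Var(Ŷ) = 43188² · 0.66731499 = 1.2446782 × 10^9.

1.2447 × 10^9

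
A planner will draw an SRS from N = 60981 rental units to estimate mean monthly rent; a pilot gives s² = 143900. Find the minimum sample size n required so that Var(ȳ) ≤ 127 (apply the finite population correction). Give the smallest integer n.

1113

Without fpc, n₀ = s²/D = 143900/127 = 1133.0709.
With fpc, (1 − n/N)·s²/n ≤ D requires n ≥ n₀/(1 + n₀/N) = 1133.0709/(1 + 1133.0709/60981) = 1112.4017.
Rounding up, n = 1113.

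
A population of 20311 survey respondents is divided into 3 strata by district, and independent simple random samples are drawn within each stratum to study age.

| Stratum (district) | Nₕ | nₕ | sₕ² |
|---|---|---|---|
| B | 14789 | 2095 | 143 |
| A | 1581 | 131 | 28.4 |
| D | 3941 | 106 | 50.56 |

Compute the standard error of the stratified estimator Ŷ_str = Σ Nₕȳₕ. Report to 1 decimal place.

Var(Ŷ_str) = Σₕ Nₕ²(1 − fₕ)sₕ²/nₕ.
B: 14789²·(1 − 2095/14789)·143/2095 = 1.2814136 × 10^7.
A: 1581²·(1 − 131/1581)·28.4/131 = 496989.16.
D: 3941²·(1 − 106/3941)·50.56/106 = 7.2089664 × 10^6.
Sum = 2.0520092 × 10^7.
SE = √(2.0520092 × 10^7) = 4529.9.

4529.9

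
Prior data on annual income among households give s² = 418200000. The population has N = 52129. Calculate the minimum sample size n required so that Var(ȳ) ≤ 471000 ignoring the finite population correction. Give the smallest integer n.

888

Without fpc, n₀ = s²/D = 418200000/471000 = 887.8981.
Rounding up, n = 888.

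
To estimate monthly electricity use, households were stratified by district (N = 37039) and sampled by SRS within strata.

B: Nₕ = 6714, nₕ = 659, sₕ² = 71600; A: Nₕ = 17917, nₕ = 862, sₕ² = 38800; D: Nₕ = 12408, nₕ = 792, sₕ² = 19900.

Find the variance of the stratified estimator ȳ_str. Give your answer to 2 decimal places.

15.89

Var(ȳ_str) = Σₕ Wₕ²(1 − fₕ)sₕ²/nₕ with Wₕ = Nₕ/N, N = 37039.
B: Wₕ = 0.18126839; term = 0.18126839²·(1 − 0.09815311)·71600/659 = 3.2196198.
A: Wₕ = 0.48373336; term = 0.48373336²·(1 − 0.04811073)·38800/862 = 10.025891.
D: Wₕ = 0.33499825; term = 0.33499825²·(1 − 0.06382979)·19900/792 = 2.6397803.
Sum = 15.885291.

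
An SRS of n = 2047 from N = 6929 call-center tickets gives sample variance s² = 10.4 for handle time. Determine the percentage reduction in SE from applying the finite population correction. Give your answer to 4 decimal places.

f = n/N = 2047/6929 = 0.29542503.
SE_no-fpc = √(s²/n) = 0.071278368; SE_fpc = √((1−f)s²/n) = 0.059830324.
Ratio = √(1−f) = 0.83938964. Reduction = 100·(1 − 0.83938964) = 16.0610%.

16.0610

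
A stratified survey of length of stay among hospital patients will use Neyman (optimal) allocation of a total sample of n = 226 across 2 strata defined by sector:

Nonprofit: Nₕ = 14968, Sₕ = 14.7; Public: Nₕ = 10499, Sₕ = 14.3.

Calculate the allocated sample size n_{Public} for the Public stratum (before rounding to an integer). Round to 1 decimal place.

Neyman allocation: nₕ = n·NₕSₕ / Σⱼ NⱼSⱼ.
Σ NⱼSⱼ = 14968·14.7 + 10499·14.3 = 370165.3.
n_{Public} = 226·10499·14.3 / 370165.3 = 91.7.

91.7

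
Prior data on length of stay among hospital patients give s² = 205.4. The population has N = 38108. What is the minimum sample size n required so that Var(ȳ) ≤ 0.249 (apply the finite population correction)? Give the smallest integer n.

808

Without fpc, n₀ = s²/D = 205.4/0.249 = 824.8996.
With fpc, (1 − n/N)·s²/n ≤ D requires n ≥ n₀/(1 + n₀/N) = 824.8996/(1 + 824.8996/38108) = 807.4219.
Rounding up, n = 808.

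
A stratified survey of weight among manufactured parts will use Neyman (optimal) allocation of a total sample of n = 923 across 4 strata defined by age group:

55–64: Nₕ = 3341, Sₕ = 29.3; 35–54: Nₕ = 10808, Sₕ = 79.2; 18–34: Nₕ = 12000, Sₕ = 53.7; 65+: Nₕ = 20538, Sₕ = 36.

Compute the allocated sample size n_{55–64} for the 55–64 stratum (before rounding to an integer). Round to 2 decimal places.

Neyman allocation: nₕ = n·NₕSₕ / Σⱼ NⱼSⱼ.
Σ NⱼSⱼ = 3341·29.3 + 10808·79.2 + 12000·53.7 + 20538·36 = 2.3376529 × 10^6.
n_{55–64} = 923·3341·29.3 / (2.3376529 × 10^6) = 38.65.

38.65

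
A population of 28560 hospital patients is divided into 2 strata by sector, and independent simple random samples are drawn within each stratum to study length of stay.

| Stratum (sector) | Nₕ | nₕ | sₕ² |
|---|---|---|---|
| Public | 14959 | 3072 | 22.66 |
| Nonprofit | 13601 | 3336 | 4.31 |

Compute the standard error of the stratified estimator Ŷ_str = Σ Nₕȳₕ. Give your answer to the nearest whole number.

Var(Ŷ_str) = Σₕ Nₕ²(1 − fₕ)sₕ²/nₕ.
Public: 14959²·(1 − 3072/14959)·22.66/3072 = 1.3116366 × 10^6.
Nonprofit: 13601²·(1 − 3336/13601)·4.31/3336 = 180376.94.
Sum = 1.4920135 × 10^6.
SE = √(1.4920135 × 10^6) = 1221.

1221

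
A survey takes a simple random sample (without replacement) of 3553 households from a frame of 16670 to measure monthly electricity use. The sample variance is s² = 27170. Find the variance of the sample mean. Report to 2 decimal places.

6.02

Under SRS without replacement, Var(ȳ) = (1 − f)·s²/n with f = n/N = 3553/16670 = 0.21313737.
Var(ȳ) = (1 − 0.21313737)·27170/3553 = 0.78686263·7.6470588 = 6.0171848.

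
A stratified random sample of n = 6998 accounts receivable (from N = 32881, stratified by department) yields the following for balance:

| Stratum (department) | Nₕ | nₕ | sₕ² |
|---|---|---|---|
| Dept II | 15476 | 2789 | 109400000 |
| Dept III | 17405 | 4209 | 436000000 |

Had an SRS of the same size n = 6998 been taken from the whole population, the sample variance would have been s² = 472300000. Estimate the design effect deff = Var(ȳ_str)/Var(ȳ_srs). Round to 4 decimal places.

Var(ȳ_str) = Σ Wₕ²(1−fₕ)sₕ²/nₕ with Wₕ = Nₕ/32881:
  Dept II: (15476/32881)²·(1−2789/15476)·109400000/2789 = 7123.5493
  Dept III: (17405/32881)²·(1−4209/17405)·436000000/4209 = 22005.633
  → Var(ȳ_str) = 29129.182.
Var(ȳ_srs) = (1 − 6998/32881)·472300000/6998 = 53126.793.
deff = 29129.182 / 53126.793 = 0.5483.

0.5483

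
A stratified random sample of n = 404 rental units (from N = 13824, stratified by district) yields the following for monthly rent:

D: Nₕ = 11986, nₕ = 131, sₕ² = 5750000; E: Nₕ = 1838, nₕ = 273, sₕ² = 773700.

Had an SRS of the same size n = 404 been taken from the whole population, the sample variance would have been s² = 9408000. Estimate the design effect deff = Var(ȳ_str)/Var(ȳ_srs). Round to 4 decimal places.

1.4456

Var(ȳ_str) = Σ Wₕ²(1−fₕ)sₕ²/nₕ with Wₕ = Nₕ/13824:
  D: (11986/13824)²·(1−131/11986)·5750000/131 = 32636.602
  E: (1838/13824)²·(1−273/1838)·773700/273 = 42.658183
  → Var(ȳ_str) = 32679.26.
Var(ȳ_srs) = (1 − 404/13824)·9408000/404 = 22606.573.
deff = 32679.26 / 22606.573 = 1.4456.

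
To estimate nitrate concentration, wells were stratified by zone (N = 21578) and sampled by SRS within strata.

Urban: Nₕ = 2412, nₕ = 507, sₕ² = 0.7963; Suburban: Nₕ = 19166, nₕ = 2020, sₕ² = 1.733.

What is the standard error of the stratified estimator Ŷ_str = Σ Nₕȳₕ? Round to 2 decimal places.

537.72

Var(Ŷ_str) = Σₕ Nₕ²(1 − fₕ)sₕ²/nₕ.
Urban: 2412²·(1 − 507/2412)·0.7963/507 = 7216.7397.
Suburban: 19166²·(1 − 2020/19166)·1.733/2020 = 281930.13.
Sum = 289146.87.
SE = √(289146.87) = 537.72.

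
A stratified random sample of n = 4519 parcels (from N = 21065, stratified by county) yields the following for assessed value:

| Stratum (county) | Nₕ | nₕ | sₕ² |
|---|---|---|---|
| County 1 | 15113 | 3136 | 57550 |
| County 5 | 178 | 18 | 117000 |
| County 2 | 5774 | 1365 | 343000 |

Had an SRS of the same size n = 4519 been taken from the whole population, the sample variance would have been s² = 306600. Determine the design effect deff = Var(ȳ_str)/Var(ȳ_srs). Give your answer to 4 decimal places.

Var(ȳ_str) = Σ Wₕ²(1−fₕ)sₕ²/nₕ with Wₕ = Nₕ/21065:
  County 1: (15113/21065)²·(1−3136/15113)·57550/3136 = 7.4859182
  County 5: (178/21065)²·(1−18/178)·117000/18 = 0.41718666
  County 2: (5774/21065)²·(1−1365/5774)·343000/1365 = 14.416353
  → Var(ȳ_str) = 22.319458.
Var(ȳ_srs) = (1 − 4519/21065)·306600/4519 = 53.29192.
deff = 22.319458 / 53.29192 = 0.4188.

0.4188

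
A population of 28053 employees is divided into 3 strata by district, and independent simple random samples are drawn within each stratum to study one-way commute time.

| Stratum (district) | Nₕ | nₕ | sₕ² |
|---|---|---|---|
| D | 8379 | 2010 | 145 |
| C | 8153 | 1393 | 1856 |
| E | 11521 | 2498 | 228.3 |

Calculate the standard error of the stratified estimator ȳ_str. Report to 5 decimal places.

0.33208

Var(ȳ_str) = Σₕ Wₕ²(1 − fₕ)sₕ²/nₕ with Wₕ = Nₕ/N, N = 28053.
D: Wₕ = 0.29868463; term = 0.29868463²·(1 − 0.23988543)·145/2010 = 0.0048918909.
C: Wₕ = 0.29062845; term = 0.29062845²·(1 − 0.17085735)·1856/1393 = 0.093310898.
E: Wₕ = 0.41068691; term = 0.41068691²·(1 − 0.21682146)·228.3/2498 = 0.012072466.
Sum = 0.11027525.
SE = √(0.11027525) = 0.33208.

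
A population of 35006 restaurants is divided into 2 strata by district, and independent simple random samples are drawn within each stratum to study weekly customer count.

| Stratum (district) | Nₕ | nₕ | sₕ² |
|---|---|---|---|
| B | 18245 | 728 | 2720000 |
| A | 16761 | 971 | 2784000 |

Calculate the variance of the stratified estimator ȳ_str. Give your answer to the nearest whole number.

Var(ȳ_str) = Σₕ Wₕ²(1 − fₕ)sₕ²/nₕ with Wₕ = Nₕ/N, N = 35006.
B: Wₕ = 0.52119637; term = 0.52119637²·(1 − 0.03990134)·2720000/728 = 974.44234.
A: Wₕ = 0.47880363; term = 0.47880363²·(1 − 0.05793210)·2784000/971 = 619.223.
Sum = 1593.6653.

1594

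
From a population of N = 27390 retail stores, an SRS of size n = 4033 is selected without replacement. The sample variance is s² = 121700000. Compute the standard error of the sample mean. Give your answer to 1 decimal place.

Under SRS without replacement, Var(ȳ) = (1 − f)·s²/n with f = n/N = 4033/27390 = 0.14724352.
Var(ȳ) = (1 − 0.14724352)·121700000/4033 = 0.85275648·30176.048 = 25732.82.
SE(ȳ) = √(25732.82) = 160.4.

160.4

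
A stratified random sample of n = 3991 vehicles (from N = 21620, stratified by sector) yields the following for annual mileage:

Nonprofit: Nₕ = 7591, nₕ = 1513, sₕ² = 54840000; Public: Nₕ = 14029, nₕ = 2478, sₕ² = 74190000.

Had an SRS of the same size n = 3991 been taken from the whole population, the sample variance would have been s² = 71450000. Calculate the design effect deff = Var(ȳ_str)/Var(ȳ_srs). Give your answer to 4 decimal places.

0.9561

Var(ȳ_str) = Σ Wₕ²(1−fₕ)sₕ²/nₕ with Wₕ = Nₕ/21620:
  Nonprofit: (7591/21620)²·(1−1513/7591)·54840000/1513 = 3577.7239
  Public: (14029/21620)²·(1−2478/14029)·74190000/2478 = 10379.561
  → Var(ȳ_str) = 13957.285.
Var(ȳ_srs) = (1 − 3991/21620)·71450000/3991 = 14597.971.
deff = 13957.285 / 14597.971 = 0.9561.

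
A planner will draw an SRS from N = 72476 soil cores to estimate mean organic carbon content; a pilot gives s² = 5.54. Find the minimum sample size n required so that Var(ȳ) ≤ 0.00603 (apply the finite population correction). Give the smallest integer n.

Without fpc, n₀ = s²/D = 5.54/0.00603 = 918.7396.
With fpc, (1 − n/N)·s²/n ≤ D requires n ≥ n₀/(1 + n₀/N) = 918.7396/(1 + 918.7396/72476) = 907.2390.
Rounding up, n = 908.

908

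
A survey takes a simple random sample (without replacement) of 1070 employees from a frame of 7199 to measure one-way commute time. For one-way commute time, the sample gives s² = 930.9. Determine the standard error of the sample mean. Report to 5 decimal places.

Under SRS without replacement, Var(ȳ) = (1 − f)·s²/n with f = n/N = 1070/7199 = 0.14863175.
Var(ȳ) = (1 − 0.14863175)·930.9/1070 = 0.85136825·0.87 = 0.74069037.
SE(ȳ) = √(0.74069037) = 0.86063.

0.86063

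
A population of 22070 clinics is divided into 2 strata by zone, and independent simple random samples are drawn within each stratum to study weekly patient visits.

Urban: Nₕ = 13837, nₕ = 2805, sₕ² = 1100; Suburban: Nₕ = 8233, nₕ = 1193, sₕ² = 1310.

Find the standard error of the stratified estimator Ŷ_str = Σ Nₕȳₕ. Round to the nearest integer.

11113

Var(Ŷ_str) = Σₕ Nₕ²(1 − fₕ)sₕ²/nₕ.
Urban: 13837²·(1 − 2805/13837)·1100/2805 = 5.986266 × 10^7.
Suburban: 8233²·(1 − 1193/8233)·1310/1193 = 6.364461 × 10^7.
Sum = 1.2350727 × 10^8.
SE = √(1.2350727 × 10^8) = 11113.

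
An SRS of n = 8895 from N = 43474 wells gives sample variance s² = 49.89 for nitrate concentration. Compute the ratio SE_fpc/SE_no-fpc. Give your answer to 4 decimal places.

0.8918

f = n/N = 8895/43474 = 0.20460505.
SE_no-fpc = √(s²/n) = 0.074891715; SE_fpc = √((1−f)s²/n) = 0.066792114.
Ratio = √(1−f) = 0.89184917.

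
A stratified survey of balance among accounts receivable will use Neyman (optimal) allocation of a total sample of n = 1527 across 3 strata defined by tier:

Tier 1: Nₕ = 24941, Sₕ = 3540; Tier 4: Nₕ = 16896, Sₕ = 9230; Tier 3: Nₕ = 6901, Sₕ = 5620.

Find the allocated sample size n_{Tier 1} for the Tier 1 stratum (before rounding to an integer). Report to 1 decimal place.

476.4

Neyman allocation: nₕ = n·NₕSₕ / Σⱼ NⱼSⱼ.
Σ NⱼSⱼ = 24941·3540 + 16896·9230 + 6901·5620 = 2.8302484 × 10^8.
n_{Tier 1} = 1527·24941·3540 / (2.8302484 × 10^8) = 476.4.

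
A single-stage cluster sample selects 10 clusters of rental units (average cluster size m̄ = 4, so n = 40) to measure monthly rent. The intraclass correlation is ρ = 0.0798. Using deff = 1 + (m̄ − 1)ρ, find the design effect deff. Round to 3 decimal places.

1.239

deff = 1 + (4 − 1)·0.0798 = 1 + 0.2394 = 1.2394.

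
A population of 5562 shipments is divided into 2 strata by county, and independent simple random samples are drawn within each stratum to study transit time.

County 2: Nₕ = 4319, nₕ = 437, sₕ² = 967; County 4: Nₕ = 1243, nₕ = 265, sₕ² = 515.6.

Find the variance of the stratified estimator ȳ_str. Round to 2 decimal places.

Var(ȳ_str) = Σₕ Wₕ²(1 − fₕ)sₕ²/nₕ with Wₕ = Nₕ/N, N = 5562.
County 2: Wₕ = 0.77651924; term = 0.77651924²·(1 − 0.10118083)·967/437 = 1.1992833.
County 4: Wₕ = 0.22348076; term = 0.22348076²·(1 − 0.21319389)·515.6/265 = 0.076456612.
Sum = 1.2757399.

1.28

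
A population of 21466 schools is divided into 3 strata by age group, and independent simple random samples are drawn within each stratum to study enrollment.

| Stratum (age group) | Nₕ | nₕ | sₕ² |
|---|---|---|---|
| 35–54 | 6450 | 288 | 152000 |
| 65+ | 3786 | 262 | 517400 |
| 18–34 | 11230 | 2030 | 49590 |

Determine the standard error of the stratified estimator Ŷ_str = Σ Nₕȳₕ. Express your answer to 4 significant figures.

223300

Var(Ŷ_str) = Σₕ Nₕ²(1 − fₕ)sₕ²/nₕ.
35–54: 6450²·(1 − 288/6450)·152000/288 = 2.0976475 × 10^10.
65+: 3786²·(1 − 262/3786)·517400/262 = 2.6347635 × 10^10.
18–34: 11230²·(1 − 2030/11230)·49590/2030 = 2.5238623 × 10^9.
Sum = 4.9847972 × 10^10.
SE = √(4.9847972 × 10^10) = 223300.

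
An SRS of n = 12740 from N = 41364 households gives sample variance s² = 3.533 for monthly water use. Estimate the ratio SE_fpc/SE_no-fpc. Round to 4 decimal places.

0.8319

f = n/N = 12740/41364 = 0.30799729.
SE_no-fpc = √(s²/n) = 0.016652794; SE_fpc = √((1−f)s²/n) = 0.01385291.
Ratio = √(1−f) = 0.83186700.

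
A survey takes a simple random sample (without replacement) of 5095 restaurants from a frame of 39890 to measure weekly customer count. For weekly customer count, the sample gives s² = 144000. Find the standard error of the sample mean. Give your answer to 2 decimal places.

Under SRS without replacement, Var(ȳ) = (1 − f)·s²/n with f = n/N = 5095/39890 = 0.12772625.
Var(ȳ) = (1 − 0.12772625)·144000/5095 = 0.87227375·28.263003 = 24.653076.
SE(ȳ) = √(24.653076) = 4.97.

4.97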